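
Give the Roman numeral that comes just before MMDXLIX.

MMDXLIX = 2549; previous is 2548

MMDXLVIII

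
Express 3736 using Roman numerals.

Convert 3736 to Roman numerals:
  3736 contains 3×1000 (MMM)
  736 contains 1×500 (D)
  236 contains 2×100 (CC)
  36 contains 3×10 (XXX)
  6 contains 1×5 (V)
  1 contains 1×1 (I)

MMMDCCXXXVI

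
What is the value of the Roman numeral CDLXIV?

CDLXIV: CD=400, L=50, X=10, IV=4
400 + 50 + 10 + 4 = 464

464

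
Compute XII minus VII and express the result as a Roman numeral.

XII = 12
VII = 7
12 - 7 = 5

V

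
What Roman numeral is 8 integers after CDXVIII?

CDXVIII = 418
418 + 8 = 426

CDXXVI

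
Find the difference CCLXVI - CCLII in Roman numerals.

CCLXVI = 266
CCLII = 252
266 - 252 = 14

XIV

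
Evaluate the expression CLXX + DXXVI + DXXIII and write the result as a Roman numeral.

CLXX = 170, DXXVI = 526, DXXIII = 523
170 + 526 = 696
696 + 523 = 1219

MCCXIX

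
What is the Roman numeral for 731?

Convert 731 to Roman numerals:
  731 contains 1×500 (D)
  231 contains 2×100 (CC)
  31 contains 3×10 (XXX)
  1 contains 1×1 (I)

DCCXXXI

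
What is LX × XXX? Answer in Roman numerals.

LX = 60
XXX = 30
60 × 30 = 1800

MDCCC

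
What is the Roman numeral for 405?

Convert 405 to Roman numerals:
  405 contains 1×400 (CD)
  5 contains 1×5 (V)

CDV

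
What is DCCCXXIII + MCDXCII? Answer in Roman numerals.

DCCCXXIII = 823
MCDXCII = 1492
823 + 1492 = 2315

MMCCCXV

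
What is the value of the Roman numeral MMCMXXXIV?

MMCMXXXIV: M=1000, M=1000, CM=900, X=10, X=10, X=10, IV=4
1000 + 1000 + 900 + 10 + 10 + 10 + 4 = 2934

2934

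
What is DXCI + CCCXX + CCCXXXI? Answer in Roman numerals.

DXCI = 591, CCCXX = 320, CCCXXXI = 331
591 + 320 = 911
911 + 331 = 1242

MCCXLII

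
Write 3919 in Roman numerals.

Convert 3919 to Roman numerals:
  3919 contains 3×1000 (MMM)
  919 contains 1×900 (CM)
  19 contains 1×10 (X)
  9 contains 1×9 (IX)

MMMCMXIX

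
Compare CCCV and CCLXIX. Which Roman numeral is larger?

CCCV = 305
CCLXIX = 269
305 is larger

CCCV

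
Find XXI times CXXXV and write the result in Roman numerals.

XXI = 21
CXXXV = 135
21 × 135 = 2835

MMDCCCXXXV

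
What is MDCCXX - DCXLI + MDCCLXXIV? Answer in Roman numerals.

MDCCXX = 1720, DCXLI = 641, MDCCLXXIV = 1774
1720 - 641 = 1079
1079 + 1774 = 2853

MMDCCCLIII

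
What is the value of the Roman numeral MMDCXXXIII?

MMDCXXXIII: M=1000, M=1000, D=500, C=100, X=10, X=10, X=10, I=1, I=1, I=1
1000 + 1000 + 500 + 100 + 10 + 10 + 10 + 1 + 1 + 1 = 2633

2633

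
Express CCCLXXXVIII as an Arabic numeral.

CCCLXXXVIII: C=100, C=100, C=100, L=50, X=10, X=10, X=10, V=5, I=1, I=1, I=1
100 + 100 + 100 + 50 + 10 + 10 + 10 + 5 + 1 + 1 + 1 = 388

388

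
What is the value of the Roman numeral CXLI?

CXLI: C=100, XL=40, I=1
100 + 40 + 1 = 141

141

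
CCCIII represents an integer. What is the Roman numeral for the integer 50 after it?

CCCIII = 303
303 + 50 = 353

CCCLIII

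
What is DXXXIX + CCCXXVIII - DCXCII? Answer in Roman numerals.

DXXXIX = 539, CCCXXVIII = 328, DCXCII = 692
539 + 328 = 867
867 - 692 = 175

CLXXV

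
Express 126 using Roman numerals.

Convert 126 to Roman numerals:
  126 contains 1×100 (C)
  26 contains 2×10 (XX)
  6 contains 1×5 (V)
  1 contains 1×1 (I)

CXXVI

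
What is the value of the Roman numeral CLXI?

CLXI: C=100, L=50, X=10, I=1
100 + 50 + 10 + 1 = 161

161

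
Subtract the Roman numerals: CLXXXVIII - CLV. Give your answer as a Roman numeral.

CLXXXVIII = 188
CLV = 155
188 - 155 = 33

XXXIII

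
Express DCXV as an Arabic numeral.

DCXV: D=500, C=100, X=10, V=5
500 + 100 + 10 + 5 = 615

615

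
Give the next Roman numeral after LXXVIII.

LXXVIII = 78; next is 79

LXXIX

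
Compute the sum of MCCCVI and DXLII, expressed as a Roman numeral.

MCCCVI = 1306
DXLII = 542
1306 + 542 = 1848

MDCCCXLVIII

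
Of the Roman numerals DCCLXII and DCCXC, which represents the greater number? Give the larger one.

DCCLXII = 762
DCCXC = 790
790 is larger

DCCXC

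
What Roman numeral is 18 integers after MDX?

MDX = 1510
1510 + 18 = 1528

MDXXVIII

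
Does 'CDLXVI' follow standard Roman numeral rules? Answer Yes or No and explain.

'CDLXVI': Check the rules: uses only the symbols I, V, X, L, C, D, M; no symbol is repeated more than three times in a row; V, L and D each appear at most once; the only place a smaller symbol precedes a larger one is the allowed subtractive pair CD, the symbol right after such a pair (if any) is smaller than the pair's first symbol, and otherwise the values never increase from left to right. Value: CD (400) + L (50) + X (10) + V (5) + I (1) = 466. So it is a valid standard Roman numeral.

Yes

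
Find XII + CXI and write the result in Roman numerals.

XII = 12
CXI = 111
12 + 111 = 123

CXXIII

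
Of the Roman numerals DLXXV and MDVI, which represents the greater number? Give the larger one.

DLXXV = 575
MDVI = 1506
1506 is larger

MDVI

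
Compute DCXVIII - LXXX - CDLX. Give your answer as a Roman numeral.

DCXVIII = 618, LXXX = 80, CDLX = 460
618 - 80 = 538
538 - 460 = 78

LXXVIII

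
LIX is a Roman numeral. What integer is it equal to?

LIX: L=50, IX=9
50 + 9 = 59

59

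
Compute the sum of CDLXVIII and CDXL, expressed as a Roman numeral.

CDLXVIII = 468
CDXL = 440
468 + 440 = 908

CMVIII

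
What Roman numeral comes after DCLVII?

DCLVII = 657; next is 658

DCLVIII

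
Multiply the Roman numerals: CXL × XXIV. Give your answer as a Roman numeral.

CXL = 140
XXIV = 24
140 × 24 = 3360

MMMCCCLX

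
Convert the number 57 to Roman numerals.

Convert 57 to Roman numerals:
  57 contains 1×50 (L)
  7 contains 1×5 (V)
  2 contains 2×1 (II)

LVII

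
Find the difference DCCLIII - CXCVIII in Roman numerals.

DCCLIII = 753
CXCVIII = 198
753 - 198 = 555

DLV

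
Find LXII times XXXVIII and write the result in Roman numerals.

LXII = 62
XXXVIII = 38
62 × 38 = 2356

MMCCCLVI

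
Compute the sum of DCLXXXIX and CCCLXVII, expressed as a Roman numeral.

DCLXXXIX = 689
CCCLXVII = 367
689 + 367 = 1056

MLVI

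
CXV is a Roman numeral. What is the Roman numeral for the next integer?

CXV = 115, so the next integer is 115 + 1 = 116

CXVI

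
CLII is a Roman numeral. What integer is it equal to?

CLII: C=100, L=50, I=1, I=1
100 + 50 + 1 + 1 = 152

152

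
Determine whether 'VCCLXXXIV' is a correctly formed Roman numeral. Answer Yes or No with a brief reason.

'VCCLXXXIV': V should not appear more than once

No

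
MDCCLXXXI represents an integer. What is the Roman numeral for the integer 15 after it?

MDCCLXXXI = 1781
1781 + 15 = 1796

MDCCXCVI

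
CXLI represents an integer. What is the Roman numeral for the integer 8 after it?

CXLI = 141
141 + 8 = 149

CXLIX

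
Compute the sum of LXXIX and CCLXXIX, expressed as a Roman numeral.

LXXIX = 79
CCLXXIX = 279
79 + 279 = 358

CCCLVIII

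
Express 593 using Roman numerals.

Convert 593 to Roman numerals:
  593 contains 1×500 (D)
  93 contains 1×90 (XC)
  3 contains 3×1 (III)

DXCIII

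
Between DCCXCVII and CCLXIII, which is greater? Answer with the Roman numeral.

DCCXCVII = 797
CCLXIII = 263
797 is larger

DCCXCVII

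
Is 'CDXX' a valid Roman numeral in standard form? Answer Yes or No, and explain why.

'CDXX': Check the rules: uses only the symbols I, V, X, L, C, D, M; no symbol is repeated more than three times in a row; V, L and D each appear at most once; the only place a smaller symbol precedes a larger one is the allowed subtractive pair CD, the symbol right after such a pair (if any) is smaller than the pair's first symbol, and otherwise the values never increase from left to right. Value: CD (400) + X (10) + X (10) = 420. So it is a valid standard Roman numeral.

Yes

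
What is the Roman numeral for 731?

Convert 731 to Roman numerals:
  731 contains 1×500 (D)
  231 contains 2×100 (CC)
  31 contains 3×10 (XXX)
  1 contains 1×1 (I)

DCCXXXI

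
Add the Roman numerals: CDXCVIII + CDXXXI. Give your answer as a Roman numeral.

CDXCVIII = 498
CDXXXI = 431
498 + 431 = 929

CMXXIX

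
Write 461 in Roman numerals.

Convert 461 to Roman numerals:
  461 contains 1×400 (CD)
  61 contains 1×50 (L)
  11 contains 1×10 (X)
  1 contains 1×1 (I)

CDLXI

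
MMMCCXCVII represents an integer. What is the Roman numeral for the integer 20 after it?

MMMCCXCVII = 3297
3297 + 20 = 3317

MMMCCCXVII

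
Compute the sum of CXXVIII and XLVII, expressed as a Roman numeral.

CXXVIII = 128
XLVII = 47
128 + 47 = 175

CLXXV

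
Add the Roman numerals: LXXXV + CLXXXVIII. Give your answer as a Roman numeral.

LXXXV = 85
CLXXXVIII = 188
85 + 188 = 273

CCLXXIII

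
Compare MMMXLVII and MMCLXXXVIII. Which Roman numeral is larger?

MMMXLVII = 3047
MMCLXXXVIII = 2188
3047 is larger

MMMXLVII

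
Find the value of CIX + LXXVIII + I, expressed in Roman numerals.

CIX = 109, LXXVIII = 78, I = 1
109 + 78 = 187
187 + 1 = 188

CLXXXVIII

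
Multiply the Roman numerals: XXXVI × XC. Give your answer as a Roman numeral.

XXXVI = 36
XC = 90
36 × 90 = 3240

MMMCCXL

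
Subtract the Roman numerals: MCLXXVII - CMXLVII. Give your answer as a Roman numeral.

MCLXXVII = 1177
CMXLVII = 947
1177 - 947 = 230

CCXXX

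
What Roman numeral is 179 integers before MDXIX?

MDXIX = 1519
1519 - 179 = 1340

MCCCXL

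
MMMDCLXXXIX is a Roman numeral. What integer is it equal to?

MMMDCLXXXIX: M=1000, M=1000, M=1000, D=500, C=100, L=50, X=10, X=10, X=10, IX=9
1000 + 1000 + 1000 + 500 + 100 + 50 + 10 + 10 + 10 + 9 = 3689

3689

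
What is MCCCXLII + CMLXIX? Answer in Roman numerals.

MCCCXLII = 1342
CMLXIX = 969
1342 + 969 = 2311

MMCCCXI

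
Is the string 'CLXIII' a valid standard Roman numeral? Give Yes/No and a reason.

'CLXIII': Check the rules: uses only the symbols I, V, X, L, C, D, M; no symbol is repeated more than three times in a row; V, L and D each appear at most once; no smaller symbol precedes a larger one (values never increase from left to right). Value: C (100) + L (50) + X (10) + I (1) + I (1) + I (1) = 163. So it is a valid standard Roman numeral.

Yes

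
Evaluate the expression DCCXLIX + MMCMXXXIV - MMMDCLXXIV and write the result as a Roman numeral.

DCCXLIX = 749, MMCMXXXIV = 2934, MMMDCLXXIV = 3674
749 + 2934 = 3683
3683 - 3674 = 9

IX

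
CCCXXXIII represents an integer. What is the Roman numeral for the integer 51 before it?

CCCXXXIII = 333
333 - 51 = 282

CCLXXXII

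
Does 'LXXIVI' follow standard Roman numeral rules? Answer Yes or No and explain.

'LXXIVI': I cannot come right after the subtractive pair IV: once I is subtracted in IV, the next symbol must be smaller than I

No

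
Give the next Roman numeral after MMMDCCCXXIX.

MMMDCCCXXIX = 3829, so the next integer is 3829 + 1 = 3830

MMMDCCCXXX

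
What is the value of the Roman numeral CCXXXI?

CCXXXI: C=100, C=100, X=10, X=10, X=10, I=1
100 + 100 + 10 + 10 + 10 + 1 = 231

231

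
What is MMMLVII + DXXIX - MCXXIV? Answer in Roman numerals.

MMMLVII = 3057, DXXIX = 529, MCXXIV = 1124
3057 + 529 = 3586
3586 - 1124 = 2462

MMCDLXII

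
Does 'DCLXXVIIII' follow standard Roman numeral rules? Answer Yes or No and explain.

'DCLXXVIIII': More than 3 consecutive I's

No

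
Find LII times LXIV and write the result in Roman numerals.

LII = 52
LXIV = 64
52 × 64 = 3328

MMMCCCXXVIII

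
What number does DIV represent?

DIV: D=500, IV=4
500 + 4 = 504

504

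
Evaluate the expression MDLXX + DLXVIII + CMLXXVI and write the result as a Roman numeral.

MDLXX = 1570, DLXVIII = 568, CMLXXVI = 976
1570 + 568 = 2138
2138 + 976 = 3114

MMMCXIV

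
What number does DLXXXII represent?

DLXXXII: D=500, L=50, X=10, X=10, X=10, I=1, I=1
500 + 50 + 10 + 10 + 10 + 1 + 1 = 582

582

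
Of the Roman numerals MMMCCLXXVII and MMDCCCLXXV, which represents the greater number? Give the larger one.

MMMCCLXXVII = 3277
MMDCCCLXXV = 2875
3277 is larger

MMMCCLXXVII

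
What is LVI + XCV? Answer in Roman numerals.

LVI = 56
XCV = 95
56 + 95 = 151

CLI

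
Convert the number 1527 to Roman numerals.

Convert 1527 to Roman numerals:
  1527 contains 1×1000 (M)
  527 contains 1×500 (D)
  27 contains 2×10 (XX)
  7 contains 1×5 (V)
  2 contains 2×1 (II)

MDXXVII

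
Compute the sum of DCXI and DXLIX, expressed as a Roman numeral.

DCXI = 611
DXLIX = 549
611 + 549 = 1160

MCLX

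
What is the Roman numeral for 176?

Convert 176 to Roman numerals:
  176 contains 1×100 (C)
  76 contains 1×50 (L)
  26 contains 2×10 (XX)
  6 contains 1×5 (V)
  1 contains 1×1 (I)

CLXXVI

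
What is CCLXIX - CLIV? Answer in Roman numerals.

CCLXIX = 269
CLIV = 154
269 - 154 = 115

CXV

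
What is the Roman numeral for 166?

Convert 166 to Roman numerals:
  166 contains 1×100 (C)
  66 contains 1×50 (L)
  16 contains 1×10 (X)
  6 contains 1×5 (V)
  1 contains 1×1 (I)

CLXVI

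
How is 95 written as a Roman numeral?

Convert 95 to Roman numerals:
  95 contains 1×90 (XC)
  5 contains 1×5 (V)

XCV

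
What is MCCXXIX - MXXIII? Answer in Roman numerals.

MCCXXIX = 1229
MXXIII = 1023
1229 - 1023 = 206

CCVI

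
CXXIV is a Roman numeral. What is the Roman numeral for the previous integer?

CXXIV = 124; previous is 123

CXXIII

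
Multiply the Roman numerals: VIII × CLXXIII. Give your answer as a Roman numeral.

VIII = 8
CLXXIII = 173
8 × 173 = 1384

MCCCLXXXIV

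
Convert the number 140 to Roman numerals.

Convert 140 to Roman numerals:
  140 contains 1×100 (C)
  40 contains 1×40 (XL)

CXL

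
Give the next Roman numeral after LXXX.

LXXX = 80, so the next integer is 80 + 1 = 81

LXXXI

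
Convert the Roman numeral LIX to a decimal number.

LIX: L=50, IX=9
50 + 9 = 59

59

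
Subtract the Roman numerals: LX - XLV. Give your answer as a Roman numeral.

LX = 60
XLV = 45
60 - 45 = 15

XV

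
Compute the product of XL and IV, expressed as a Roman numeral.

XL = 40
IV = 4
40 × 4 = 160

CLX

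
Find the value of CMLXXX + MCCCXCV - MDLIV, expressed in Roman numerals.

CMLXXX = 980, MCCCXCV = 1395, MDLIV = 1554
980 + 1395 = 2375
2375 - 1554 = 821

DCCCXXI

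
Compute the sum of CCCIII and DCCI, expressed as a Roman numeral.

CCCIII = 303
DCCI = 701
303 + 701 = 1004

MIV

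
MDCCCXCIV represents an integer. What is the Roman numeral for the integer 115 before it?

MDCCCXCIV = 1894
1894 - 115 = 1779

MDCCLXXIX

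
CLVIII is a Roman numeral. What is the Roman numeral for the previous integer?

CLVIII = 158; previous is 157

CLVII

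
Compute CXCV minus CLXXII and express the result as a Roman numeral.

CXCV = 195
CLXXII = 172
195 - 172 = 23

XXIII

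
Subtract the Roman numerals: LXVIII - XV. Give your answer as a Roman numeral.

LXVIII = 68
XV = 15
68 - 15 = 53

LIII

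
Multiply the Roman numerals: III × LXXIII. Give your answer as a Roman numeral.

III = 3
LXXIII = 73
3 × 73 = 219

CCXIX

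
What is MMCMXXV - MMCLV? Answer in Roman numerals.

MMCMXXV = 2925
MMCLV = 2155
2925 - 2155 = 770

DCCLXX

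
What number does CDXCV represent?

CDXCV: CD=400, XC=90, V=5
400 + 90 + 5 = 495

495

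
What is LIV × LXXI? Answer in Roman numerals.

LIV = 54
LXXI = 71
54 × 71 = 3834

MMMDCCCXXXIV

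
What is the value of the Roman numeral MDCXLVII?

MDCXLVII: M=1000, D=500, C=100, XL=40, V=5, I=1, I=1
1000 + 500 + 100 + 40 + 5 + 1 + 1 = 1647

1647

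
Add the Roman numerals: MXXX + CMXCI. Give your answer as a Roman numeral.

MXXX = 1030
CMXCI = 991
1030 + 991 = 2021

MMXXI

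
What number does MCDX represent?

MCDX: M=1000, CD=400, X=10
1000 + 400 + 10 = 1410

1410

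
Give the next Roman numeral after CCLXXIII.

CCLXXIII = 273; next is 274

CCLXXIV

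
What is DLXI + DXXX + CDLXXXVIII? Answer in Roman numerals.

DLXI = 561, DXXX = 530, CDLXXXVIII = 488
561 + 530 = 1091
1091 + 488 = 1579

MDLXXIX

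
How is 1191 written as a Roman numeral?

Convert 1191 to Roman numerals:
  1191 contains 1×1000 (M)
  191 contains 1×100 (C)
  91 contains 1×90 (XC)
  1 contains 1×1 (I)

MCXCI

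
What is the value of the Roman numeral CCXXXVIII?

CCXXXVIII: C=100, C=100, X=10, X=10, X=10, V=5, I=1, I=1, I=1
100 + 100 + 10 + 10 + 10 + 5 + 1 + 1 + 1 = 238

238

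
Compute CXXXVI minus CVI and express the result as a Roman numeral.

CXXXVI = 136
CVI = 106
136 - 106 = 30

XXX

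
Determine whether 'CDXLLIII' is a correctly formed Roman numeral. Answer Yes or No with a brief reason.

'CDXLLIII': L should not appear more than once

No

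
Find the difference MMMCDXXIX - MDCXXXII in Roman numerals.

MMMCDXXIX = 3429
MDCXXXII = 1632
3429 - 1632 = 1797

MDCCXCVII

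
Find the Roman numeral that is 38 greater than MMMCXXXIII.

MMMCXXXIII = 3133
3133 + 38 = 3171

MMMCLXXI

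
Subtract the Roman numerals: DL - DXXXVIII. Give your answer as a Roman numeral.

DL = 550
DXXXVIII = 538
550 - 538 = 12

XII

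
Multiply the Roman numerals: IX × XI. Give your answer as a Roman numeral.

IX = 9
XI = 11
9 × 11 = 99

XCIX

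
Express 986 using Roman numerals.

Convert 986 to Roman numerals:
  986 contains 1×900 (CM)
  86 contains 1×50 (L)
  36 contains 3×10 (XXX)
  6 contains 1×5 (V)
  1 contains 1×1 (I)

CMLXXXVI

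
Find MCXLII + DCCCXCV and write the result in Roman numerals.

MCXLII = 1142
DCCCXCV = 895
1142 + 895 = 2037

MMXXXVII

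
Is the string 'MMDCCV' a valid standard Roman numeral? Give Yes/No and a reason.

'MMDCCV': Check the rules: uses only the symbols I, V, X, L, C, D, M; no symbol is repeated more than three times in a row; V, L and D each appear at most once; no smaller symbol precedes a larger one (values never increase from left to right). Value: M (1000) + M (1000) + D (500) + C (100) + C (100) + V (5) = 2705. So it is a valid standard Roman numeral.

Yes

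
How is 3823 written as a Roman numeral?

Convert 3823 to Roman numerals:
  3823 contains 3×1000 (MMM)
  823 contains 1×500 (D)
  323 contains 3×100 (CCC)
  23 contains 2×10 (XX)
  3 contains 3×1 (III)

MMMDCCCXXIII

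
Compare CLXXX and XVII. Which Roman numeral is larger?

CLXXX = 180
XVII = 17
180 is larger

CLXXX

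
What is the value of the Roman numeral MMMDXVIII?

MMMDXVIII: M=1000, M=1000, M=1000, D=500, X=10, V=5, I=1, I=1, I=1
1000 + 1000 + 1000 + 500 + 10 + 5 + 1 + 1 + 1 = 3518

3518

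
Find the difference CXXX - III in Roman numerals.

CXXX = 130
III = 3
130 - 3 = 127

CXXVII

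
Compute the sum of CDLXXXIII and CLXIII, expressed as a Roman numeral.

CDLXXXIII = 483
CLXIII = 163
483 + 163 = 646

DCXLVI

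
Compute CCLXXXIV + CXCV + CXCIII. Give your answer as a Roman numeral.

CCLXXXIV = 284, CXCV = 195, CXCIII = 193
284 + 195 = 479
479 + 193 = 672

DCLXXII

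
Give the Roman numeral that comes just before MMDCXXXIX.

MMDCXXXIX = 2639; previous is 2638

MMDCXXXVIII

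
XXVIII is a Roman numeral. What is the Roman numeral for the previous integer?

XXVIII = 28; previous is 27

XXVII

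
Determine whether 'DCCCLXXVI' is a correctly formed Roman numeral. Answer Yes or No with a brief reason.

'DCCCLXXVI': Check the rules: uses only the symbols I, V, X, L, C, D, M; no symbol is repeated more than three times in a row; V, L and D each appear at most once; no smaller symbol precedes a larger one (values never increase from left to right). Value: D (500) + C (100) + C (100) + C (100) + L (50) + X (10) + X (10) + V (5) + I (1) = 876. So it is a valid standard Roman numeral.

Yes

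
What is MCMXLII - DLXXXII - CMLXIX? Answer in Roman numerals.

MCMXLII = 1942, DLXXXII = 582, CMLXIX = 969
1942 - 582 = 1360
1360 - 969 = 391

CCCXCI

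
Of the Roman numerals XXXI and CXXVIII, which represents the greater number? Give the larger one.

XXXI = 31
CXXVIII = 128
128 is larger

CXXVIII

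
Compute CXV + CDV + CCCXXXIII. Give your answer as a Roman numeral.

CXV = 115, CDV = 405, CCCXXXIII = 333
115 + 405 = 520
520 + 333 = 853

DCCCLIII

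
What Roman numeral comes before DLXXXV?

DLXXXV = 585, so the previous integer is 585 - 1 = 584

DLXXXIV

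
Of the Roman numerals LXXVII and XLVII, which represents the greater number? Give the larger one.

LXXVII = 77
XLVII = 47
77 is larger

LXXVII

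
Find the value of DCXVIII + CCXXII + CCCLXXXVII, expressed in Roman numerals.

DCXVIII = 618, CCXXII = 222, CCCLXXXVII = 387
618 + 222 = 840
840 + 387 = 1227

MCCXXVII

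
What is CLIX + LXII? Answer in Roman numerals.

CLIX = 159
LXII = 62
159 + 62 = 221

CCXXI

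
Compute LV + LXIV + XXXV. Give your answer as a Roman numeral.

LV = 55, LXIV = 64, XXXV = 35
55 + 64 = 119
119 + 35 = 154

CLIV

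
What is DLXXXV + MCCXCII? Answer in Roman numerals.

DLXXXV = 585
MCCXCII = 1292
585 + 1292 = 1877

MDCCCLXXVII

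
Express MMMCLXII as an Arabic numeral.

MMMCLXII: M=1000, M=1000, M=1000, C=100, L=50, X=10, I=1, I=1
1000 + 1000 + 1000 + 100 + 50 + 10 + 1 + 1 = 3162

3162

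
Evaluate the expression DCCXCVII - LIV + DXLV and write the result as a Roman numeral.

DCCXCVII = 797, LIV = 54, DXLV = 545
797 - 54 = 743
743 + 545 = 1288

MCCLXXXVIII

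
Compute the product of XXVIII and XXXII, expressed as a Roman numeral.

XXVIII = 28
XXXII = 32
28 × 32 = 896

DCCCXCVI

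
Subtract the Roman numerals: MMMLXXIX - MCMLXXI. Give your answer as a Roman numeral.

MMMLXXIX = 3079
MCMLXXI = 1971
3079 - 1971 = 1108

MCVIII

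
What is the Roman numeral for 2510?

Convert 2510 to Roman numerals:
  2510 contains 2×1000 (MM)
  510 contains 1×500 (D)
  10 contains 1×10 (X)

MMDX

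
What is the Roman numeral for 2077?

Convert 2077 to Roman numerals:
  2077 contains 2×1000 (MM)
  77 contains 1×50 (L)
  27 contains 2×10 (XX)
  7 contains 1×5 (V)
  2 contains 2×1 (II)

MMLXXVII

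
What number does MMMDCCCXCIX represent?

MMMDCCCXCIX: M=1000, M=1000, M=1000, D=500, C=100, C=100, C=100, XC=90, IX=9
1000 + 1000 + 1000 + 500 + 100 + 100 + 100 + 90 + 9 = 3899

3899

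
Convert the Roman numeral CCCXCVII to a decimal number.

CCCXCVII: C=100, C=100, C=100, XC=90, V=5, I=1, I=1
100 + 100 + 100 + 90 + 5 + 1 + 1 = 397

397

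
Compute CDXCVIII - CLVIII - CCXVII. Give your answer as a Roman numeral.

CDXCVIII = 498, CLVIII = 158, CCXVII = 217
498 - 158 = 340
340 - 217 = 123

CXXIII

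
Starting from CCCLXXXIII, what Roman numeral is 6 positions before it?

CCCLXXXIII = 383
383 - 6 = 377

CCCLXXVII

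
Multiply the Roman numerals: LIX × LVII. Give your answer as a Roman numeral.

LIX = 59
LVII = 57
59 × 57 = 3363

MMMCCCLXIII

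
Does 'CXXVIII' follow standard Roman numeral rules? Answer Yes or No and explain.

'CXXVIII': Check the rules: uses only the symbols I, V, X, L, C, D, M; no symbol is repeated more than three times in a row; V, L and D each appear at most once; no smaller symbol precedes a larger one (values never increase from left to right). Value: C (100) + X (10) + X (10) + V (5) + I (1) + I (1) + I (1) = 128. So it is a valid standard Roman numeral.

Yes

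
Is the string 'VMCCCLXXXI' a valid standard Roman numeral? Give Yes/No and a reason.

'VMCCCLXXXI': Invalid subtractive combination: VM

No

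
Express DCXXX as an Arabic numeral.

DCXXX: D=500, C=100, X=10, X=10, X=10
500 + 100 + 10 + 10 + 10 = 630

630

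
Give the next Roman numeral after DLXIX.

DLXIX = 569, so the next integer is 569 + 1 = 570

DLXX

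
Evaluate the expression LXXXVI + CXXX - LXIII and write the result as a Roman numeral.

LXXXVI = 86, CXXX = 130, LXIII = 63
86 + 130 = 216
216 - 63 = 153

CLIII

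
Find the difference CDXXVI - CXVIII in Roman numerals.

CDXXVI = 426
CXVIII = 118
426 - 118 = 308

CCCVIII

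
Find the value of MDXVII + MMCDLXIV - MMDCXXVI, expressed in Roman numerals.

MDXVII = 1517, MMCDLXIV = 2464, MMDCXXVI = 2626
1517 + 2464 = 3981
3981 - 2626 = 1355

MCCCLV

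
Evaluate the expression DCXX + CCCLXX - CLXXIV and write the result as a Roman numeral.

DCXX = 620, CCCLXX = 370, CLXXIV = 174
620 + 370 = 990
990 - 174 = 816

DCCCXVI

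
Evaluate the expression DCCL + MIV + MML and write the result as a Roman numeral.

DCCL = 750, MIV = 1004, MML = 2050
750 + 1004 = 1754
1754 + 2050 = 3804

MMMDCCCIV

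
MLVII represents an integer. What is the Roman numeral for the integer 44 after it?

MLVII = 1057
1057 + 44 = 1101

MCI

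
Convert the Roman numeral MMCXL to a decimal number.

MMCXL: M=1000, M=1000, C=100, XL=40
1000 + 1000 + 100 + 40 = 2140

2140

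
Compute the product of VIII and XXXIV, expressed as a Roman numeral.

VIII = 8
XXXIV = 34
8 × 34 = 272

CCLXXII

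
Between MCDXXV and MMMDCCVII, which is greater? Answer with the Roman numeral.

MCDXXV = 1425
MMMDCCVII = 3707
3707 is larger

MMMDCCVII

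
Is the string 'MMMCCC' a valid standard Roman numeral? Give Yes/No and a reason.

'MMMCCC': Check the rules: uses only the symbols I, V, X, L, C, D, M; no symbol is repeated more than three times in a row; V, L and D each appear at most once; no smaller symbol precedes a larger one (values never increase from left to right). Value: M (1000) + M (1000) + M (1000) + C (100) + C (100) + C (100) = 3300. So it is a valid standard Roman numeral.

Yes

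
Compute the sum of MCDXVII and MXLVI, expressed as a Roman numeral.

MCDXVII = 1417
MXLVI = 1046
1417 + 1046 = 2463

MMCDLXIII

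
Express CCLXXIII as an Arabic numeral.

CCLXXIII: C=100, C=100, L=50, X=10, X=10, I=1, I=1, I=1
100 + 100 + 50 + 10 + 10 + 1 + 1 + 1 = 273

273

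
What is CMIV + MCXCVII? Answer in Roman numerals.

CMIV = 904
MCXCVII = 1197
904 + 1197 = 2101

MMCI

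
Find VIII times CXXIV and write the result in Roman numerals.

VIII = 8
CXXIV = 124
8 × 124 = 992

CMXCII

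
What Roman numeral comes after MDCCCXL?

MDCCCXL = 1840; next is 1841

MDCCCXLI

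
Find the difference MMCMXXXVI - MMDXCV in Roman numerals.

MMCMXXXVI = 2936
MMDXCV = 2595
2936 - 2595 = 341

CCCXLI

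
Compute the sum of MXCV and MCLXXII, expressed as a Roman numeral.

MXCV = 1095
MCLXXII = 1172
1095 + 1172 = 2267

MMCCLXVII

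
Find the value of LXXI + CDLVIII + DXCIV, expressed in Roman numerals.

LXXI = 71, CDLVIII = 458, DXCIV = 594
71 + 458 = 529
529 + 594 = 1123

MCXXIII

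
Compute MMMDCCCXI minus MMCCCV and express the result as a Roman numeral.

MMMDCCCXI = 3811
MMCCCV = 2305
3811 - 2305 = 1506

MDVI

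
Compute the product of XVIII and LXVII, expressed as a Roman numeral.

XVIII = 18
LXVII = 67
18 × 67 = 1206

MCCVI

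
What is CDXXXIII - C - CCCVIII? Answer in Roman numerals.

CDXXXIII = 433, C = 100, CCCVIII = 308
433 - 100 = 333
333 - 308 = 25

XXV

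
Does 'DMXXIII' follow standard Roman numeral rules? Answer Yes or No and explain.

'DMXXIII': Invalid subtractive combination: DM

No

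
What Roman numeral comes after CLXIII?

CLXIII = 163, so the next integer is 163 + 1 = 164

CLXIV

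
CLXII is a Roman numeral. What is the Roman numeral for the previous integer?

CLXII = 162; previous is 161

CLXI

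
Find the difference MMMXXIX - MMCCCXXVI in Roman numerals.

MMMXXIX = 3029
MMCCCXXVI = 2326
3029 - 2326 = 703

DCCIII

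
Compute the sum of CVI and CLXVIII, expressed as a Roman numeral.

CVI = 106
CLXVIII = 168
106 + 168 = 274

CCLXXIV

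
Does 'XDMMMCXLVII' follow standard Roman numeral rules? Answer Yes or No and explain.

'XDMMMCXLVII': Invalid subtractive combination: XD

No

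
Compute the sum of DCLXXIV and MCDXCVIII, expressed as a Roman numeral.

DCLXXIV = 674
MCDXCVIII = 1498
674 + 1498 = 2172

MMCLXXII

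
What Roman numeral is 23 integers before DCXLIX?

DCXLIX = 649
649 - 23 = 626

DCXXVI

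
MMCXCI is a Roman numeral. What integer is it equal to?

MMCXCI: M=1000, M=1000, C=100, XC=90, I=1
1000 + 1000 + 100 + 90 + 1 = 2191

2191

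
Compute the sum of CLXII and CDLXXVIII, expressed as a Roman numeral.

CLXII = 162
CDLXXVIII = 478
162 + 478 = 640

DCXL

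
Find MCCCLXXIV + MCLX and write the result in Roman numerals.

MCCCLXXIV = 1374
MCLX = 1160
1374 + 1160 = 2534

MMDXXXIV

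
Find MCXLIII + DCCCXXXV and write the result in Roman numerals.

MCXLIII = 1143
DCCCXXXV = 835
1143 + 835 = 1978

MCMLXXVIII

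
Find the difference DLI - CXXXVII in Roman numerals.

DLI = 551
CXXXVII = 137
551 - 137 = 414

CDXIV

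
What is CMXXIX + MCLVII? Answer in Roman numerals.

CMXXIX = 929
MCLVII = 1157
929 + 1157 = 2086

MMLXXXVI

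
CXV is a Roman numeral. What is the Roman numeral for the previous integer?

CXV = 115; previous is 114

CXIV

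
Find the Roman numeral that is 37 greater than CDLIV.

CDLIV = 454
454 + 37 = 491

CDXCI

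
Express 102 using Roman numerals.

Convert 102 to Roman numerals:
  102 contains 1×100 (C)
  2 contains 2×1 (II)

CII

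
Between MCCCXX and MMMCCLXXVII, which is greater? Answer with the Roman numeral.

MCCCXX = 1320
MMMCCLXXVII = 3277
3277 is larger

MMMCCLXXVII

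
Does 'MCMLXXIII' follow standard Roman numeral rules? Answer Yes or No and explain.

'MCMLXXIII': Check the rules: uses only the symbols I, V, X, L, C, D, M; no symbol is repeated more than three times in a row; V, L and D each appear at most once; the only place a smaller symbol precedes a larger one is the allowed subtractive pair CM, the symbol right after such a pair (if any) is smaller than the pair's first symbol, and otherwise the values never increase from left to right. Value: M (1000) + CM (900) + L (50) + X (10) + X (10) + I (1) + I (1) + I (1) = 1973. So it is a valid standard Roman numeral.

Yes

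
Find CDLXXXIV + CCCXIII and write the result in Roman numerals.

CDLXXXIV = 484
CCCXIII = 313
484 + 313 = 797

DCCXCVII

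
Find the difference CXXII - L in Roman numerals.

CXXII = 122
L = 50
122 - 50 = 72

LXXII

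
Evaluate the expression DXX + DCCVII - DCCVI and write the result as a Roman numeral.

DXX = 520, DCCVII = 707, DCCVI = 706
520 + 707 = 1227
1227 - 706 = 521

DXXI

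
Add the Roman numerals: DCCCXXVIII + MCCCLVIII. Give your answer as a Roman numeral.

DCCCXXVIII = 828
MCCCLVIII = 1358
828 + 1358 = 2186

MMCLXXXVI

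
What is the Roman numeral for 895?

Convert 895 to Roman numerals:
  895 contains 1×500 (D)
  395 contains 3×100 (CCC)
  95 contains 1×90 (XC)
  5 contains 1×5 (V)

DCCCXCV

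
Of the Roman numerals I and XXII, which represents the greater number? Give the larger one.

I = 1
XXII = 22
22 is larger

XXII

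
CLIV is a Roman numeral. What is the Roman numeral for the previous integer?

CLIV = 154, so the previous integer is 154 - 1 = 153

CLIII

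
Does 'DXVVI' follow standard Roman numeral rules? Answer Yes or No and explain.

'DXVVI': V should not appear more than once

No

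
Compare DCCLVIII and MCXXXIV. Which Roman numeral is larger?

DCCLVIII = 758
MCXXXIV = 1134
1134 is larger

MCXXXIV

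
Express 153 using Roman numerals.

Convert 153 to Roman numerals:
  153 contains 1×100 (C)
  53 contains 1×50 (L)
  3 contains 3×1 (III)

CLIII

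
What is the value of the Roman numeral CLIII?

CLIII: C=100, L=50, I=1, I=1, I=1
100 + 50 + 1 + 1 + 1 = 153

153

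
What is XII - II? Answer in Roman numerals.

XII = 12
II = 2
12 - 2 = 10

X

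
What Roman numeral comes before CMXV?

CMXV = 915, so the previous integer is 915 - 1 = 914

CMXIV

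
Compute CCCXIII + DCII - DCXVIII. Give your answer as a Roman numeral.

CCCXIII = 313, DCII = 602, DCXVIII = 618
313 + 602 = 915
915 - 618 = 297

CCXCVII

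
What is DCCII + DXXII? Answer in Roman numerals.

DCCII = 702
DXXII = 522
702 + 522 = 1224

MCCXXIV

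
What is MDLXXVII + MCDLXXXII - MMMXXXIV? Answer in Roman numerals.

MDLXXVII = 1577, MCDLXXXII = 1482, MMMXXXIV = 3034
1577 + 1482 = 3059
3059 - 3034 = 25

XXV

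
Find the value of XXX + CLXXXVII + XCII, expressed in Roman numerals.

XXX = 30, CLXXXVII = 187, XCII = 92
30 + 187 = 217
217 + 92 = 309

CCCIX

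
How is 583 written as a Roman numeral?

Convert 583 to Roman numerals:
  583 contains 1×500 (D)
  83 contains 1×50 (L)
  33 contains 3×10 (XXX)
  3 contains 3×1 (III)

DLXXXIII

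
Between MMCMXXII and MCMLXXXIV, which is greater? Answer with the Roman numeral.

MMCMXXII = 2922
MCMLXXXIV = 1984
2922 is larger

MMCMXXII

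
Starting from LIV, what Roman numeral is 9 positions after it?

LIV = 54
54 + 9 = 63

LXIII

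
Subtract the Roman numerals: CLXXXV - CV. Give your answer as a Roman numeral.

CLXXXV = 185
CV = 105
185 - 105 = 80

LXXX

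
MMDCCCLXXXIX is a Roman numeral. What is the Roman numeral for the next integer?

MMDCCCLXXXIX = 2889, so the next integer is 2889 + 1 = 2890

MMDCCCXC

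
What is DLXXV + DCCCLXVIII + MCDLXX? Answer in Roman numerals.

DLXXV = 575, DCCCLXVIII = 868, MCDLXX = 1470
575 + 868 = 1443
1443 + 1470 = 2913

MMCMXIII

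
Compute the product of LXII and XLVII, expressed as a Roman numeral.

LXII = 62
XLVII = 47
62 × 47 = 2914

MMCMXIV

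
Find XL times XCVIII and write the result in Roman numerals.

XL = 40
XCVIII = 98
40 × 98 = 3920

MMMCMXX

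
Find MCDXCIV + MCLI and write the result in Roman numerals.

MCDXCIV = 1494
MCLI = 1151
1494 + 1151 = 2645

MMDCXLV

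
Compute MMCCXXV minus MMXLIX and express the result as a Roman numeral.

MMCCXXV = 2225
MMXLIX = 2049
2225 - 2049 = 176

CLXXVI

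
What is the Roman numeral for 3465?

Convert 3465 to Roman numerals:
  3465 contains 3×1000 (MMM)
  465 contains 1×400 (CD)
  65 contains 1×50 (L)
  15 contains 1×10 (X)
  5 contains 1×5 (V)

MMMCDLXV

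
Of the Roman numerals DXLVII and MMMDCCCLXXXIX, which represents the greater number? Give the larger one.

DXLVII = 547
MMMDCCCLXXXIX = 3889
3889 is larger

MMMDCCCLXXXIX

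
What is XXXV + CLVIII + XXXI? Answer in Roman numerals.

XXXV = 35, CLVIII = 158, XXXI = 31
35 + 158 = 193
193 + 31 = 224

CCXXIV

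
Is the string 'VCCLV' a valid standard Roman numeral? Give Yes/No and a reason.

'VCCLV': V should not appear more than once

No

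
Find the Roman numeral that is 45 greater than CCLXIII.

CCLXIII = 263
263 + 45 = 308

CCCVIII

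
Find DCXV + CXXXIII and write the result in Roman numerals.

DCXV = 615
CXXXIII = 133
615 + 133 = 748

DCCXLVIII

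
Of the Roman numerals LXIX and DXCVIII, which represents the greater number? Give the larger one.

LXIX = 69
DXCVIII = 598
598 is larger

DXCVIII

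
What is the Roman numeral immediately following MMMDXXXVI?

MMMDXXXVI = 3536, so the next integer is 3536 + 1 = 3537

MMMDXXXVII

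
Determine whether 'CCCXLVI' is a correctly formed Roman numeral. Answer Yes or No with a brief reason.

'CCCXLVI': Check the rules: uses only the symbols I, V, X, L, C, D, M; no symbol is repeated more than three times in a row; V, L and D each appear at most once; the only place a smaller symbol precedes a larger one is the allowed subtractive pair XL, the symbol right after such a pair (if any) is smaller than the pair's first symbol, and otherwise the values never increase from left to right. Value: C (100) + C (100) + C (100) + XL (40) + V (5) + I (1) = 346. So it is a valid standard Roman numeral.

Yes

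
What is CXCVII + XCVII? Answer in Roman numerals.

CXCVII = 197
XCVII = 97
197 + 97 = 294

CCXCIV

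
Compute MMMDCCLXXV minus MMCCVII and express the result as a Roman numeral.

MMMDCCLXXV = 3775
MMCCVII = 2207
3775 - 2207 = 1568

MDLXVIII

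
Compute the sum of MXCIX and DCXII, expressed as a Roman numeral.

MXCIX = 1099
DCXII = 612
1099 + 612 = 1711

MDCCXI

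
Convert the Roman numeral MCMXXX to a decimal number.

MCMXXX: M=1000, CM=900, X=10, X=10, X=10
1000 + 900 + 10 + 10 + 10 = 1930

1930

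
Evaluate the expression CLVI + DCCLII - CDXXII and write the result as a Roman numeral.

CLVI = 156, DCCLII = 752, CDXXII = 422
156 + 752 = 908
908 - 422 = 486

CDLXXXVI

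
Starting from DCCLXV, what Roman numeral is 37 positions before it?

DCCLXV = 765
765 - 37 = 728

DCCXXVIII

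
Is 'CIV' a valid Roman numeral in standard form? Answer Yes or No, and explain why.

'CIV': Check the rules: uses only the symbols I, V, X, L, C, D, M; no symbol is repeated more than three times in a row; V, L and D each appear at most once; the only place a smaller symbol precedes a larger one is the allowed subtractive pair IV, the symbol right after such a pair (if any) is smaller than the pair's first symbol, and otherwise the values never increase from left to right. Value: C (100) + IV (4) = 104. So it is a valid standard Roman numeral.

Yes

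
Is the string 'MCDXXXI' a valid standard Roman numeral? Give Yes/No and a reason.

'MCDXXXI': Check the rules: uses only the symbols I, V, X, L, C, D, M; no symbol is repeated more than three times in a row; V, L and D each appear at most once; the only place a smaller symbol precedes a larger one is the allowed subtractive pair CD, the symbol right after such a pair (if any) is smaller than the pair's first symbol, and otherwise the values never increase from left to right. Value: M (1000) + CD (400) + X (10) + X (10) + X (10) + I (1) = 1431. So it is a valid standard Roman numeral.

Yes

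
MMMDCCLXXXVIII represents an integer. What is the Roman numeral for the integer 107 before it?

MMMDCCLXXXVIII = 3788
3788 - 107 = 3681

MMMDCLXXXI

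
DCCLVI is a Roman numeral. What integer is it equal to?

DCCLVI: D=500, C=100, C=100, L=50, V=5, I=1
500 + 100 + 100 + 50 + 5 + 1 = 756

756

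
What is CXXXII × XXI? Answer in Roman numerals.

CXXXII = 132
XXI = 21
132 × 21 = 2772

MMDCCLXXII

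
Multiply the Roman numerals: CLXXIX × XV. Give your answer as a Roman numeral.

CLXXIX = 179
XV = 15
179 × 15 = 2685

MMDCLXXXV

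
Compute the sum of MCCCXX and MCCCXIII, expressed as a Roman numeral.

MCCCXX = 1320
MCCCXIII = 1313
1320 + 1313 = 2633

MMDCXXXIII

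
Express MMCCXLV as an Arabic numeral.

MMCCXLV: M=1000, M=1000, C=100, C=100, XL=40, V=5
1000 + 1000 + 100 + 100 + 40 + 5 = 2245

2245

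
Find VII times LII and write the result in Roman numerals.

VII = 7
LII = 52
7 × 52 = 364

CCCLXIV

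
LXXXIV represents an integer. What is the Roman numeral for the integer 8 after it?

LXXXIV = 84
84 + 8 = 92

XCII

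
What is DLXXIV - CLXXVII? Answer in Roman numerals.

DLXXIV = 574
CLXXVII = 177
574 - 177 = 397

CCCXCVII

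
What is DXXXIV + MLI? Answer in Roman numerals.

DXXXIV = 534
MLI = 1051
534 + 1051 = 1585

MDLXXXV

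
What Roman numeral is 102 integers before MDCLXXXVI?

MDCLXXXVI = 1686
1686 - 102 = 1584

MDLXXXIV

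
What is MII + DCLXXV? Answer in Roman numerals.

MII = 1002
DCLXXV = 675
1002 + 675 = 1677

MDCLXXVII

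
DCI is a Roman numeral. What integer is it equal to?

DCI: D=500, C=100, I=1
500 + 100 + 1 = 601

601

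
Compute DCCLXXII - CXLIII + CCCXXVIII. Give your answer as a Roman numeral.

DCCLXXII = 772, CXLIII = 143, CCCXXVIII = 328
772 - 143 = 629
629 + 328 = 957

CMLVII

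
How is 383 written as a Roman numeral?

Convert 383 to Roman numerals:
  383 contains 3×100 (CCC)
  83 contains 1×50 (L)
  33 contains 3×10 (XXX)
  3 contains 3×1 (III)

CCCLXXXIII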